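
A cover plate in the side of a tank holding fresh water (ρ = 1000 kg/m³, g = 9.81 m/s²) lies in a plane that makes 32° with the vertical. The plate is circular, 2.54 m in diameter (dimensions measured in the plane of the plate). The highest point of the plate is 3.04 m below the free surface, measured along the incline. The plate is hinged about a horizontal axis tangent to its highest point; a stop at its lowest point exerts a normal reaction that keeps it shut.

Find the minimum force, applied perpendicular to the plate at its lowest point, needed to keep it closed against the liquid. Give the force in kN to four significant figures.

P ≈ 97.54 kN

γ = ρg = 1000 × 9.81 = 9810 N/m³ = 9.81 kN/m³.
The plate makes 32° with the vertical, i.e. θ = 90° − 32° = 58° to the horizontal. Measuring y along the incline from the free-surface line, vertical depth h = y·sinθ with sinθ = 0.848048.
The centroid is at the centre, 1.27 m below the top of the plate, so y_c = 3.04 + 1.27 = 4.31 m and h_c = 4.31 × 0.848048 = 3.65509 m.
A = π(1.27)² = 5.06707 m².
Resultant F = γ·h_c·A = 9.81 × 3.65509 × 5.06707 = 181.687 kN.
I_c = πr⁴/4 = π × 1.27⁴/4 = 2.04317 m⁴.
Centre of pressure: y_p = y_c + I_c/(y_c·A) = 4.31 + 2.04317/(4.31 × 5.06707) = 4.31 + 0.0935557 = 4.40356 m along the plane.
The resultant acts 1.27 + 0.0935557 = 1.36356 m (along the plate) below the hinge at the top edge, so the moment about the hinge is M = F × 1.36356 = 181.687 × 1.36356 = 247.741 kN·m.
A normal force at the bottom, 2.54 m from the hinge, must supply this moment: P = 247.741/2.54 = 97.5358 kN.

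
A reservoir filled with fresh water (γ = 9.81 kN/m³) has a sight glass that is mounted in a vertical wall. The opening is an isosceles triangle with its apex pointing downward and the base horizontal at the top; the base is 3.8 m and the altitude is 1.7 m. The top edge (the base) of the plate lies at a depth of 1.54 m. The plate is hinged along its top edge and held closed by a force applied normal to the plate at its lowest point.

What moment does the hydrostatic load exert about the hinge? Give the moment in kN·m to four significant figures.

γ = 9.81 kN/m³.
With the apex down, the centroid sits h/3 = 1.7/3 = 0.566667 m below the base (the top edge), so the centroid depth is h_c = 1.54 + 0.566667 = 2.10667 m.
A = ½ × 3.8 × 1.7 = 3.23 m².
Resultant F = γ·h_c·A = 9.81 × 2.10667 × 3.23 = 66.7526 kN.
I_c = b·h³/36 = 3.8 × 1.7³/36 = 0.518594 m⁴.
Centre of pressure: y_p = y_c + I_c/(y_c·A) = 2.10667 + 0.518594/(2.10667 × 3.23) = 2.10667 + 0.0762129 = 2.18288 m along the plane.
The resultant acts 0.566667 + 0.0762129 = 0.64288 m (along the plate) below the hinge at the top edge, so the moment about the hinge is M = F × 0.64288 = 66.7526 × 0.64288 = 42.9139 kN·m.

M ≈ 42.91 kN·m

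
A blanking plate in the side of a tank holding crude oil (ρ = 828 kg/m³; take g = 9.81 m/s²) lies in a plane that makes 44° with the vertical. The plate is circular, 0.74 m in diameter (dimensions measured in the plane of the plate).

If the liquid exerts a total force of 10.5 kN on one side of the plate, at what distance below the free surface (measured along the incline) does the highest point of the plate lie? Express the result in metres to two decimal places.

y_top ≈ 3.81 m

γ = ρg = 828 × 9.81 / 1000 = 8.12268 kN/m³.
A = π(0.37)² = 0.430084 m².
From F = γ·h_c·A, the centroid depth is h_c = 10.5/(8.12268 × 0.430084) = 3.00564 m.
The plate makes 44° with the vertical, i.e. θ = 90° − 44° = 46° to the horizontal. Measuring y along the incline from the free-surface line, vertical depth h = y·sinθ with sinθ = 0.719340.
Along the incline, y_c = h_c/sinθ = 3.00564/0.719340 = 4.17833 m.
The centroid is at the centre, 0.37 m below the top of the plate, so the highest point sits at y_top = 4.17833 − 0.37 = 3.80833 m along the incline.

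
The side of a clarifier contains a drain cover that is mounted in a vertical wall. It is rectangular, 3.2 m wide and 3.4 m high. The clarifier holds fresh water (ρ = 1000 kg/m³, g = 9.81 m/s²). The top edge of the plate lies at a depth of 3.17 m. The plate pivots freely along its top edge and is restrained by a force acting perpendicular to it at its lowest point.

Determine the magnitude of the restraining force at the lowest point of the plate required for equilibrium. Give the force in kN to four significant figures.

P ≈ 290.1 kN

γ = ρg = 1000 × 9.81 = 9810 N/m³ = 9.81 kN/m³.
The centroid lies 3.4/2 = 1.7 m below the top edge, so the centroid depth is h_c = 3.17 + 1.7 = 4.87 m.
A = 3.2 × 3.4 = 10.88 m².
Resultant F = γ·h_c·A = 9.81 × 4.87 × 10.88 = 519.789 kN.
I_c = b·h³/12 = 3.2 × 3.4³/12 = 10.4811 m⁴.
Centre of pressure: y_p = y_c + I_c/(y_c·A) = 4.87 + 10.4811/(4.87 × 10.88) = 4.87 + 0.19781 = 5.06781 m along the plane.
The resultant acts 1.7 + 0.19781 = 1.89781 m (along the plate) below the hinge at the top edge, so the moment about the hinge is M = F × 1.89781 = 519.789 × 1.89781 = 986.461 kN·m.
A normal force at the bottom, 3.4 m from the hinge, must supply this moment: P = 986.461/3.4 = 290.136 kN.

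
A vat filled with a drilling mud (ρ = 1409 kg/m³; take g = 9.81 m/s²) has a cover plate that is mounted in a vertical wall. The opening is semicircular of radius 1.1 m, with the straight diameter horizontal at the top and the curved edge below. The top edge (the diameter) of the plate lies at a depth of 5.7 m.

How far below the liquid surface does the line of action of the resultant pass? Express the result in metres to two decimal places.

γ = ρg = 1409 × 9.81 / 1000 = 13.82229 kN/m³.
The centroid of a semicircle lies 4r/(3π) = 0.466854 m from the diameter, here below the top edge, so the centroid depth is h_c = 5.7 + 0.466854 = 6.16685 m.
A = πr²/2 = π × 1.1²/2 = 1.90066 m².
Resultant F = γ·h_c·A = 13.82229 × 6.16685 × 1.90066 = 162.012 kN.
I_c = (π/8 − 8/(9π))·r⁴ = 0.109757 × 1.1⁴ = 0.160695 m⁴.
Centre of pressure: y_p = y_c + I_c/(y_c·A) = 6.16685 + 0.160695/(6.16685 × 1.90066) = 6.16685 + 0.0137099 = 6.18056 m along the plane.

h_p = 6.18 m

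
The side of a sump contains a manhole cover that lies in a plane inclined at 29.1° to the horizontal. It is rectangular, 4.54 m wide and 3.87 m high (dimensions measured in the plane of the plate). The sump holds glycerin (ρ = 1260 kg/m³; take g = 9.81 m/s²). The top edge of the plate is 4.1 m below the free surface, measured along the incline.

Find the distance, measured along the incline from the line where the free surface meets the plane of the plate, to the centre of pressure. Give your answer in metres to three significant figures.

γ = ρg = 1260 × 9.81 / 1000 = 12.3606 kN/m³.
Let θ = 29.1° be the plate's angle to the horizontal; measure y along the incline from where the plane meets the free surface. Vertical depth h = y·sinθ with sinθ = 0.486335.
The centroid lies 3.87/2 = 1.935 m below the top edge, so y_c = 4.1 + 1.935 = 6.035 m and h_c = 6.035 × 0.486335 = 2.93503 m.
A = 4.54 × 3.87 = 17.5698 m².
Resultant F = γ·h_c·A = 12.3606 × 2.93503 × 17.5698 = 637.41 kN.
I_c = b·h³/12 = 4.54 × 3.87³/12 = 21.9284 m⁴.
Centre of pressure: y_p = y_c + I_c/(y_c·A) = 6.035 + 21.9284/(6.035 × 17.5698) = 6.035 + 0.206806 = 6.24181 m along the plane.

y_p = 6.24 m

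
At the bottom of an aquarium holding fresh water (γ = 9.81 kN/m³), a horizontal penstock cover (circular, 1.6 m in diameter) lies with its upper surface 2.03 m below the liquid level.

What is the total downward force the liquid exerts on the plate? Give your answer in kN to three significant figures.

F ≈ 40.0 kN

γ = 9.81 kN/m³.
The plate is horizontal, so pressure is uniform at p = γ·h = 9.81 × 2.03 = 19.9143 kN/m².
A = π(0.8)² = 2.01062 m².
F = p·A = 19.9143 × 2.01062 = 40.0401 kN.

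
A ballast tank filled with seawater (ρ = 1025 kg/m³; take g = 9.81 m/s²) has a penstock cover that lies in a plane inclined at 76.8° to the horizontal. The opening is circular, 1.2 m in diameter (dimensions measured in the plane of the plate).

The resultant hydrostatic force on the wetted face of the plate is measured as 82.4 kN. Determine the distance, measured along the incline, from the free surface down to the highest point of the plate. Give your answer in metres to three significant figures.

γ = ρg = 1025 × 9.81 / 1000 = 10.05525 kN/m³.
A = π(0.6)² = 1.13097 m².
From F = γ·h_c·A, the centroid depth is h_c = 82.4/(10.05525 × 1.13097) = 7.24575 m.
Let θ = 76.8° be the plate's angle to the horizontal; measure y along the incline from where the plane meets the free surface. Vertical depth h = y·sinθ with sinθ = 0.973579.
Along the incline, y_c = h_c/sinθ = 7.24575/0.973579 = 7.44239 m.
The centroid is at the centre, 0.6 m below the top of the plate, so the highest point sits at y_top = 7.44239 − 0.6 = 6.84239 m along the incline.

y_top ≈ 6.84 m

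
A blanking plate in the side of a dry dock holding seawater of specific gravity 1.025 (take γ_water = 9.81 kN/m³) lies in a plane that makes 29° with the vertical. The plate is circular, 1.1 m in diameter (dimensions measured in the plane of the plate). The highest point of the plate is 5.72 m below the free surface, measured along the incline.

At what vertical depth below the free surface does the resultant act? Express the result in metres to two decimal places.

γ = 1.025 × 9.81 = 10.05525 kN/m³.
The plate makes 29° with the vertical, i.e. θ = 90° − 29° = 61° to the horizontal. Measuring y along the incline from the free-surface line, vertical depth h = y·sinθ with sinθ = 0.874620.
The centroid is at the centre, 0.55 m below the top of the plate, so y_c = 5.72 + 0.55 = 6.27 m and h_c = 6.27 × 0.874620 = 5.48387 m.
A = π(0.55)² = 0.950332 m².
Resultant F = γ·h_c·A = 10.05525 × 5.48387 × 0.950332 = 52.4029 kN.
I_c = πr⁴/4 = π × 0.55⁴/4 = 0.0718688 m⁴.
Centre of pressure: y_p = y_c + I_c/(y_c·A) = 6.27 + 0.0718688/(6.27 × 0.950332) = 6.27 + 0.0120614 = 6.28206 m along the plane.
Vertically, h_p = y_p·sinθ = 6.28206 × 0.874620 = 5.49442 m.

h_p = 5.49 m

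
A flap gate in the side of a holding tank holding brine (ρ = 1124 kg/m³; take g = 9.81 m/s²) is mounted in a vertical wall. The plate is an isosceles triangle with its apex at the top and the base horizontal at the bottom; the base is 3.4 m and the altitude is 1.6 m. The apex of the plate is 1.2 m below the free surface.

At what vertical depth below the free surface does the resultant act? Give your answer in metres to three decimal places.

h_p = 2.329 m

γ = ρg = 1124 × 9.81 / 1000 = 11.02644 kN/m³.
With the apex up, the centroid sits 2h/3 = 2 × 1.6/3 = 1.06667 m below the apex, so the centroid depth is h_c = 1.2 + 1.06667 = 2.26667 m.
A = ½ × 3.4 × 1.6 = 2.72 m².
Resultant F = γ·h_c·A = 11.02644 × 2.26667 × 2.72 = 67.9818 kN.
I_c = b·h³/36 = 3.4 × 1.6³/36 = 0.386844 m⁴.
Centre of pressure: y_p = y_c + I_c/(y_c·A) = 2.26667 + 0.386844/(2.26667 × 2.72) = 2.26667 + 0.0627449 = 2.32941 m along the plane.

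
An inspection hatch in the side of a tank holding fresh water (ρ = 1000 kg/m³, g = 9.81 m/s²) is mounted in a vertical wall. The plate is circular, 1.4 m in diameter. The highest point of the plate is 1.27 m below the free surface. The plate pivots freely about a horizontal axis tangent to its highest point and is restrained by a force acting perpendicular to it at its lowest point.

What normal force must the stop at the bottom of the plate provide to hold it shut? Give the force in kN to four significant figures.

P ≈ 16.20 kN

γ = ρg = 1000 × 9.81 = 9810 N/m³ = 9.81 kN/m³.
The centroid is at the centre, 0.7 m below the top of the plate, so the centroid depth is h_c = 1.27 + 0.7 = 1.97 m.
A = π(0.7)² = 1.53938 m².
Resultant F = γ·h_c·A = 9.81 × 1.97 × 1.53938 = 29.7496 kN.
I_c = πr⁴/4 = π × 0.7⁴/4 = 0.188574 m⁴.
Centre of pressure: y_p = y_c + I_c/(y_c·A) = 1.97 + 0.188574/(1.97 × 1.53938) = 1.97 + 0.0621827 = 2.03218 m along the plane.
The resultant acts 0.7 + 0.0621827 = 0.762183 m (along the plate) below the hinge at the top edge, so the moment about the hinge is M = F × 0.762183 = 29.7496 × 0.762183 = 22.6746 kN·m.
A normal force at the bottom, 1.4 m from the hinge, must supply this moment: P = 22.6746/1.4 = 16.1961 kN.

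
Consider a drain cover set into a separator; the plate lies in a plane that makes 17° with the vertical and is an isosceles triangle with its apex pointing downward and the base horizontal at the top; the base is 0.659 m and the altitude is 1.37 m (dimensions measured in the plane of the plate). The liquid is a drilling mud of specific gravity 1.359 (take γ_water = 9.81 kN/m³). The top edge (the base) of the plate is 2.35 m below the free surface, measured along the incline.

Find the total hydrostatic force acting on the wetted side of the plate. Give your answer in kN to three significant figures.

F ≈ 16.2 kN

γ = 1.359 × 9.81 = 13.33179 kN/m³.
The plate makes 17° with the vertical, i.e. θ = 90° − 17° = 73° to the horizontal. Measuring y along the incline from the free-surface line, vertical depth h = y·sinθ with sinθ = 0.956305.
With the apex down, the centroid sits h/3 = 1.37/3 = 0.456667 m below the base (the top edge), so y_c = 2.35 + 0.456667 = 2.80667 m and h_c = 2.80667 × 0.956305 = 2.68403 m.
A = ½ × 0.659 × 1.37 = 0.451415 m².
Resultant F = γ·h_c·A = 13.33179 × 2.68403 × 0.451415 = 16.1529 kN.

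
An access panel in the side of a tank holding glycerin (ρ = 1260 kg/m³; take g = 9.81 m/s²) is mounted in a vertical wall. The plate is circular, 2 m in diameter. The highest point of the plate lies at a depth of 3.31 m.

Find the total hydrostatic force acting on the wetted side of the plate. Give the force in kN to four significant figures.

F ≈ 167.4 kN

γ = ρg = 1260 × 9.81 / 1000 = 12.3606 kN/m³.
The centroid is at the centre, 1 m below the top of the plate, so the centroid depth is h_c = 3.31 + 1 = 4.31 m.
A = π(1)² = 3.14159 m².
Resultant F = γ·h_c·A = 12.3606 × 4.31 × 3.14159 = 167.366 kN.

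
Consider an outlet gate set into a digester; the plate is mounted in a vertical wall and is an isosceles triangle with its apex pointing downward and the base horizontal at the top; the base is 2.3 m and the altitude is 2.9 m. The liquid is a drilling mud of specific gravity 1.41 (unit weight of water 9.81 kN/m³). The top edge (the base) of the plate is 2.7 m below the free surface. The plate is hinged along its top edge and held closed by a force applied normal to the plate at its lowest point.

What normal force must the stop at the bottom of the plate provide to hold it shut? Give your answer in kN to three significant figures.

γ = 1.41 × 9.81 = 13.8321 kN/m³.
With the apex down, the centroid sits h/3 = 2.9/3 = 0.966667 m below the base (the top edge), so the centroid depth is h_c = 2.7 + 0.966667 = 3.66667 m.
A = ½ × 2.3 × 2.9 = 3.335 m².
Resultant F = γ·h_c·A = 13.8321 × 3.66667 × 3.335 = 169.144 kN.
I_c = b·h³/36 = 2.3 × 2.9³/36 = 1.55819 m⁴.
Centre of pressure: y_p = y_c + I_c/(y_c·A) = 3.66667 + 1.55819/(3.66667 × 3.335) = 3.66667 + 0.127424 = 3.79409 m along the plane.
The resultant acts 0.966667 + 0.127424 = 1.09409 m (along the plate) below the hinge at the top edge, so the moment about the hinge is M = F × 1.09409 = 169.144 × 1.09409 = 185.059 kN·m.
A normal force at the bottom, 2.9 m from the hinge, must supply this moment: P = 185.059/2.9 = 63.8134 kN.

P ≈ 63.8 kN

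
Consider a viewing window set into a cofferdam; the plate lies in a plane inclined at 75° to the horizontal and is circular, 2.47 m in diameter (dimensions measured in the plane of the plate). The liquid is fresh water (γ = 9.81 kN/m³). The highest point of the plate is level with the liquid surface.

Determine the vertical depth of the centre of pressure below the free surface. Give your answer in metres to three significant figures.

h_p = 1.49 m

γ = 9.81 kN/m³.
Let θ = 75° be the plate's angle to the horizontal; measure y along the incline from where the plane meets the free surface. Vertical depth h = y·sinθ with sinθ = 0.965926.
The centroid is at the centre, 1.235 m below the top of the plate, so y_c = 1.235 m and h_c = 1.235 × 0.965926 = 1.19292 m.
A = π(1.235)² = 4.79164 m².
Resultant F = γ·h_c·A = 9.81 × 1.19292 × 4.79164 = 56.0744 kN.
I_c = πr⁴/4 = π × 1.235⁴/4 = 1.82708 m⁴.
Centre of pressure: y_p = y_c + I_c/(y_c·A) = 1.235 + 1.82708/(1.235 × 4.79164) = 1.235 + 0.30875 = 1.54375 m along the plane.
Vertically, h_p = y_p·sinθ = 1.54375 × 0.965926 = 1.49115 m.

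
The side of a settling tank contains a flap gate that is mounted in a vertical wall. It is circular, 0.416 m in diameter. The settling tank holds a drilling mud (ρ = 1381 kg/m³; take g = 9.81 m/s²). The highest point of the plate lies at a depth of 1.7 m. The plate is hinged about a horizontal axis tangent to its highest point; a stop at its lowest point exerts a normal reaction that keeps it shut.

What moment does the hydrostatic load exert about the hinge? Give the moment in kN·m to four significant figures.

M ≈ 0.7507 kN·m

γ = ρg = 1381 × 9.81 / 1000 = 13.54761 kN/m³.
The centroid is at the centre, 0.208 m below the top of the plate, so the centroid depth is h_c = 1.7 + 0.208 = 1.908 m.
A = π(0.208)² = 0.135918 m².
Resultant F = γ·h_c·A = 13.54761 × 1.908 × 0.135918 = 3.51332 kN.
I_c = πr⁴/4 = π × 0.208⁴/4 = 0.00147009 m⁴.
Centre of pressure: y_p = y_c + I_c/(y_c·A) = 1.908 + 0.00147009/(1.908 × 0.135918) = 1.908 + 0.00566877 = 1.91367 m along the plane.
The resultant acts 0.208 + 0.00566877 = 0.213669 m (along the plate) below the hinge at the top edge, so the moment about the hinge is M = F × 0.213669 = 3.51332 × 0.213669 = 0.750688 kN·m.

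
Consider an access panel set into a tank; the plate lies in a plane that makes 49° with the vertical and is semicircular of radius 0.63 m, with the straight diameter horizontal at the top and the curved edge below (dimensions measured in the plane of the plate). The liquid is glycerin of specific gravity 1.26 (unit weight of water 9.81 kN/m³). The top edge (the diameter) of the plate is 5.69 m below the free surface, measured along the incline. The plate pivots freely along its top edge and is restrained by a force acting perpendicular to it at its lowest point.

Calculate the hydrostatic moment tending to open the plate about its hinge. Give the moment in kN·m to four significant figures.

γ = 1.26 × 9.81 = 12.3606 kN/m³.
The plate makes 49° with the vertical, i.e. θ = 90° − 49° = 41° to the horizontal. Measuring y along the incline from the free-surface line, vertical depth h = y·sinθ with sinθ = 0.656059.
The centroid of a semicircle lies 4r/(3π) = 0.26738 m from the diameter, here below the top edge, so y_c = 5.69 + 0.26738 = 5.95738 m and h_c = 5.95738 × 0.656059 = 3.90839 m.
A = πr²/2 = π × 0.63²/2 = 0.623449 m².
Resultant F = γ·h_c·A = 12.3606 × 3.90839 × 0.623449 = 30.1188 kN.
I_c = (π/8 − 8/(9π))·r⁴ = 0.109757 × 0.63⁴ = 0.01729 m⁴.
Centre of pressure: y_p = y_c + I_c/(y_c·A) = 5.95738 + 0.01729/(5.95738 × 0.623449) = 5.95738 + 0.0046552 = 5.96204 m along the plane.
The resultant acts 0.26738 + 0.0046552 = 0.272035 m (along the plate) below the hinge at the top edge, so the moment about the hinge is M = F × 0.272035 = 30.1188 × 0.272035 = 8.19337 kN·m.

M ≈ 8.193 kN·m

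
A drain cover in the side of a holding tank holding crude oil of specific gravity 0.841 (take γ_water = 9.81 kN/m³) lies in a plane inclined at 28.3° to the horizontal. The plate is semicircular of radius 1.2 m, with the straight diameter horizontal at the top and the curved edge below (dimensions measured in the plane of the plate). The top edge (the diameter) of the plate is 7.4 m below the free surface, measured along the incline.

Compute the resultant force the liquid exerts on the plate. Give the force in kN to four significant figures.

F ≈ 69.98 kN

γ = 0.841 × 9.81 = 8.25021 kN/m³.
Let θ = 28.3° be the plate's angle to the horizontal; measure y along the incline from where the plane meets the free surface. Vertical depth h = y·sinθ with sinθ = 0.474088.
The centroid of a semicircle lies 4r/(3π) = 0.509296 m from the diameter, here below the top edge, so y_c = 7.4 + 0.509296 = 7.9093 m and h_c = 7.9093 × 0.474088 = 3.7497 m.
A = πr²/2 = π × 1.2²/2 = 2.26195 m².
Resultant F = γ·h_c·A = 8.25021 × 3.7497 × 2.26195 = 69.9753 kN.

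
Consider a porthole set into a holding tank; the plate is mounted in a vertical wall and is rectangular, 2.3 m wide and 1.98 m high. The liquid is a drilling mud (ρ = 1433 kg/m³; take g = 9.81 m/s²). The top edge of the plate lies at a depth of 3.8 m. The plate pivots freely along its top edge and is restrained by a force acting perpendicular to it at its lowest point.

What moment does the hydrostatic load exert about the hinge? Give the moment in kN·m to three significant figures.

γ = ρg = 1433 × 9.81 / 1000 = 14.05773 kN/m³.
The centroid lies 1.98/2 = 0.99 m below the top edge, so the centroid depth is h_c = 3.8 + 0.99 = 4.79 m.
A = 2.3 × 1.98 = 4.554 m².
Resultant F = γ·h_c·A = 14.05773 × 4.79 × 4.554 = 306.651 kN.
I_c = b·h³/12 = 2.3 × 1.98³/12 = 1.48779 m⁴.
Centre of pressure: y_p = y_c + I_c/(y_c·A) = 4.79 + 1.48779/(4.79 × 4.554) = 4.79 + 0.0682045 = 4.8582 m along the plane.
The resultant acts 0.99 + 0.0682045 = 1.0582 m (along the plate) below the hinge at the top edge, so the moment about the hinge is M = F × 1.0582 = 306.651 × 1.0582 = 324.498 kN·m.

M ≈ 324 kN·m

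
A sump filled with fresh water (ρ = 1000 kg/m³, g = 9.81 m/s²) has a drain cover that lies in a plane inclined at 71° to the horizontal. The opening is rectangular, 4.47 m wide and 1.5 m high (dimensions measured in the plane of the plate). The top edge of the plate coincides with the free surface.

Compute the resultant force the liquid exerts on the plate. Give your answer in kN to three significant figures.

γ = ρg = 1000 × 9.81 = 9810 N/m³ = 9.81 kN/m³.
Let θ = 71° be the plate's angle to the horizontal; measure y along the incline from where the plane meets the free surface. Vertical depth h = y·sinθ with sinθ = 0.945519.
The centroid lies 1.5/2 = 0.75 m below the top edge, so y_c = 0.75 m and h_c = 0.75 × 0.945519 = 0.709139 m.
A = 4.47 × 1.5 = 6.705 m².
Resultant F = γ·h_c·A = 9.81 × 0.709139 × 6.705 = 46.6444 kN.

F ≈ 46.6 kN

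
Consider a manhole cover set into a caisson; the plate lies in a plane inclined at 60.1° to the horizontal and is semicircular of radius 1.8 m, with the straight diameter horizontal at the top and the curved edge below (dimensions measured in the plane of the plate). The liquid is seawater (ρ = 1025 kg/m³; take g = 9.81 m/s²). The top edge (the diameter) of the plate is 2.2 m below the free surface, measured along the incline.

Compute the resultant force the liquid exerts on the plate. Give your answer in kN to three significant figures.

F ≈ 131 kN

γ = ρg = 1025 × 9.81 / 1000 = 10.05525 kN/m³.
Let θ = 60.1° be the plate's angle to the horizontal; measure y along the incline from where the plane meets the free surface. Vertical depth h = y·sinθ with sinθ = 0.866897.
The centroid of a semicircle lies 4r/(3π) = 0.763944 m from the diameter, here below the top edge, so y_c = 2.2 + 0.763944 = 2.96394 m and h_c = 2.96394 × 0.866897 = 2.56943 m.
A = πr²/2 = π × 1.8²/2 = 5.08938 m².
Resultant F = γ·h_c·A = 10.05525 × 2.56943 × 5.08938 = 131.491 kN.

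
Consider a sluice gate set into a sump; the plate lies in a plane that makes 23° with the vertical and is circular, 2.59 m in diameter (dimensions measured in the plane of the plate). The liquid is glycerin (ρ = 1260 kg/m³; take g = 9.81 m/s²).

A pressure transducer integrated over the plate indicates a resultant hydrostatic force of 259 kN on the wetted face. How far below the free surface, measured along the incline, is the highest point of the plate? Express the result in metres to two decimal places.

γ = ρg = 1260 × 9.81 / 1000 = 12.3606 kN/m³.
A = π(1.295)² = 5.26853 m².
From F = γ·h_c·A, the centroid depth is h_c = 259/(12.3606 × 5.26853) = 3.97714 m.
The plate makes 23° with the vertical, i.e. θ = 90° − 23° = 67° to the horizontal. Measuring y along the incline from the free-surface line, vertical depth h = y·sinθ with sinθ = 0.920505.
Along the incline, y_c = h_c/sinθ = 3.97714/0.920505 = 4.32061 m.
The centroid is at the centre, 1.295 m below the top of the plate, so the highest point sits at y_top = 4.32061 − 1.295 = 3.02561 m along the incline.

y_top ≈ 3.03 m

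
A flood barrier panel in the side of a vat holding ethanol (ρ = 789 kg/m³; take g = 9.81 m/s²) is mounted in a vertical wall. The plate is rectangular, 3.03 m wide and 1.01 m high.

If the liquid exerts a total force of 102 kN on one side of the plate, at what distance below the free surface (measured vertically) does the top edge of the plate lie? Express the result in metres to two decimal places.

d_top ≈ 3.80 m

γ = ρg = 789 × 9.81 / 1000 = 7.74009 kN/m³.
A = 3.03 × 1.01 = 3.0603 m².
From F = γ·h_c·A, the centroid depth is h_c = 102/(7.74009 × 3.0603) = 4.30616 m.
The centroid lies 1.01/2 = 0.505 m below the top edge, so the top edge sits at h_top = 4.30616 − 0.505 = 3.80116 m below the surface.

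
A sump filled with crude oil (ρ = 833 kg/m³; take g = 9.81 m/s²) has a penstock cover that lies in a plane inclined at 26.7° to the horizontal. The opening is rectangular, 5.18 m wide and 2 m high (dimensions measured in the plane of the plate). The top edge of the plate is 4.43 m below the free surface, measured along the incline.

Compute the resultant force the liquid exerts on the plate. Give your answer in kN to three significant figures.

γ = ρg = 833 × 9.81 / 1000 = 8.17173 kN/m³.
Let θ = 26.7° be the plate's angle to the horizontal; measure y along the incline from where the plane meets the free surface. Vertical depth h = y·sinθ with sinθ = 0.449319.
The centroid lies 2/2 = 1 m below the top edge, so y_c = 4.43 + 1 = 5.43 m and h_c = 5.43 × 0.449319 = 2.4398 m.
A = 5.18 × 2 = 10.36 m².
Resultant F = γ·h_c·A = 8.17173 × 2.4398 × 10.36 = 206.551 kN.

F ≈ 207 kN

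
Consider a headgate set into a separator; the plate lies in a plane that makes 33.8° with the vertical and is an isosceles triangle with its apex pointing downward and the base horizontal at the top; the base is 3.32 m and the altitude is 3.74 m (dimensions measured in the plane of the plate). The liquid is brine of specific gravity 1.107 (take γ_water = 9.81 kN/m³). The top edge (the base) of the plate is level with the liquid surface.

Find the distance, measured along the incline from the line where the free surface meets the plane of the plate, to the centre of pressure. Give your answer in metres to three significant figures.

y_p = 1.87 m

γ = 1.107 × 9.81 = 10.85967 kN/m³.
The plate makes 33.8° with the vertical, i.e. θ = 90° − 33.8° = 56.2° to the horizontal. Measuring y along the incline from the free-surface line, vertical depth h = y·sinθ with sinθ = 0.830984.
With the apex down, the centroid sits h/3 = 3.74/3 = 1.24667 m below the base (the top edge), so y_c = 1.24667 m and h_c = 1.24667 × 0.830984 = 1.03596 m.
A = ½ × 3.32 × 3.74 = 6.2084 m².
Resultant F = γ·h_c·A = 10.85967 × 1.03596 × 6.2084 = 69.8456 kN.
I_c = b·h³/36 = 3.32 × 3.74³/36 = 4.82448 m⁴.
Centre of pressure: y_p = y_c + I_c/(y_c·A) = 1.24667 + 4.82448/(1.24667 × 6.2084) = 1.24667 + 0.623332 = 1.87 m along the plane.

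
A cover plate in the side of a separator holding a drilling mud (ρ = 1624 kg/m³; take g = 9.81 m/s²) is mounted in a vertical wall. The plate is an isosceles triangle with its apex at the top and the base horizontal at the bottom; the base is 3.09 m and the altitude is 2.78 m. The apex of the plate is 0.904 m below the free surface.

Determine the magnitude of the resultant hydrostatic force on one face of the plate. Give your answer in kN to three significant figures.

F ≈ 189 kN

γ = ρg = 1624 × 9.81 / 1000 = 15.93144 kN/m³.
With the apex up, the centroid sits 2h/3 = 2 × 2.78/3 = 1.85333 m below the apex, so the centroid depth is h_c = 0.904 + 1.85333 = 2.75733 m.
A = ½ × 3.09 × 2.78 = 4.2951 m².
Resultant F = γ·h_c·A = 15.93144 × 2.75733 × 4.2951 = 188.676 kN.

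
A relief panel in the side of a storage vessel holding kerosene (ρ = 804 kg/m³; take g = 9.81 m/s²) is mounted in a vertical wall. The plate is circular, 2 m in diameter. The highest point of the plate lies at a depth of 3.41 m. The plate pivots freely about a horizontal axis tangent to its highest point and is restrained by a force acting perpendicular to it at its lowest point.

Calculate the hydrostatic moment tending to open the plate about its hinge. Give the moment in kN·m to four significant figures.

M ≈ 115.5 kN·m

γ = ρg = 804 × 9.81 / 1000 = 7.88724 kN/m³.
The centroid is at the centre, 1 m below the top of the plate, so the centroid depth is h_c = 3.41 + 1 = 4.41 m.
A = π(1)² = 3.14159 m².
Resultant F = γ·h_c·A = 7.88724 × 4.41 × 3.14159 = 109.273 kN.
I_c = πr⁴/4 = π × 1⁴/4 = 0.785398 m⁴.
Centre of pressure: y_p = y_c + I_c/(y_c·A) = 4.41 + 0.785398/(4.41 × 3.14159) = 4.41 + 0.0566894 = 4.46669 m along the plane.
The resultant acts 1 + 0.0566894 = 1.05669 m (along the plate) below the hinge at the top edge, so the moment about the hinge is M = F × 1.05669 = 109.273 × 1.05669 = 115.468 kN·m.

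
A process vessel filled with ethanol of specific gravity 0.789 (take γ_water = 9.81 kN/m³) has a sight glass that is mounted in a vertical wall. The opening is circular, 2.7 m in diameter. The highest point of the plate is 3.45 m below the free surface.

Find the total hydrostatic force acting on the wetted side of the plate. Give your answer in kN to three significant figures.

F ≈ 213 kN

γ = 0.789 × 9.81 = 7.74009 kN/m³.
The centroid is at the centre, 1.35 m below the top of the plate, so the centroid depth is h_c = 3.45 + 1.35 = 4.8 m.
A = π(1.35)² = 5.72555 m².
Resultant F = γ·h_c·A = 7.74009 × 4.8 × 5.72555 = 212.718 kN.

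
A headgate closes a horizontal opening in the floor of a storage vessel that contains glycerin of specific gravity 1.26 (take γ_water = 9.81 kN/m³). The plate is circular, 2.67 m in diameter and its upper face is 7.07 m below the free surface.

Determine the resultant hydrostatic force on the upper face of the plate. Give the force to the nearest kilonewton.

F ≈ 489 kN

γ = 1.26 × 9.81 = 12.3606 kN/m³.
The plate is horizontal, so pressure is uniform at p = γ·h = 12.3606 × 7.07 = 87.3894 kN/m².
A = π(1.335)² = 5.59902 m².
F = p·A = 87.3894 × 5.59902 = 489.295 kN.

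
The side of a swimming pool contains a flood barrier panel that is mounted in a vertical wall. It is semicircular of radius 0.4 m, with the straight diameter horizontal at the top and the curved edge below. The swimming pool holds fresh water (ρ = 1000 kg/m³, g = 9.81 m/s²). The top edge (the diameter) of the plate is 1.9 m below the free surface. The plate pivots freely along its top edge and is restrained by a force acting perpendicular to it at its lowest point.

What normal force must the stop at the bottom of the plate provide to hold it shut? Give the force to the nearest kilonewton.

P ≈ 2 kN

γ = ρg = 1000 × 9.81 = 9810 N/m³ = 9.81 kN/m³.
The centroid of a semicircle lies 4r/(3π) = 0.169765 m from the diameter, here below the top edge, so the centroid depth is h_c = 1.9 + 0.169765 = 2.06976 m.
A = πr²/2 = π × 0.4²/2 = 0.251327 m².
Resultant F = γ·h_c·A = 9.81 × 2.06976 × 0.251327 = 5.10303 kN.
I_c = (π/8 − 8/(9π))·r⁴ = 0.109757 × 0.4⁴ = 0.00280978 m⁴.
Centre of pressure: y_p = y_c + I_c/(y_c·A) = 2.06976 + 0.00280978/(2.06976 × 0.251327) = 2.06976 + 0.00540149 = 2.07516 m along the plane.
The resultant acts 0.169765 + 0.00540149 = 0.175166 m (along the plate) below the hinge at the top edge, so the moment about the hinge is M = F × 0.175166 = 5.10303 × 0.175166 = 0.893877 kN·m.
A normal force at the bottom, 0.4 m from the hinge, must supply this moment: P = 0.893877/0.4 = 2.23469 kN.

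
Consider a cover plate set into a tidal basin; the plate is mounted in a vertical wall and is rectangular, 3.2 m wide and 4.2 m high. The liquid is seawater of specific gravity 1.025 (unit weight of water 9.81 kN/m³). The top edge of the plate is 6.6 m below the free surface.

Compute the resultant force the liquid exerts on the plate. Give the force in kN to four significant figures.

F ≈ 1176 kN

γ = 1.025 × 9.81 = 10.05525 kN/m³.
The centroid lies 4.2/2 = 2.1 m below the top edge, so the centroid depth is h_c = 6.6 + 2.1 = 8.7 m.
A = 3.2 × 4.2 = 13.44 m².
Resultant F = γ·h_c·A = 10.05525 × 8.7 × 13.44 = 1175.74 kN.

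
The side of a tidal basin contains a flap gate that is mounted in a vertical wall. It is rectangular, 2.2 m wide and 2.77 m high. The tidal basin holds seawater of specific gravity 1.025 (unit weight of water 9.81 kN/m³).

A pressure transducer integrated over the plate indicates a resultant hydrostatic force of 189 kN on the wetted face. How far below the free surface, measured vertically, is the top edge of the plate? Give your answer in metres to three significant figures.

γ = 1.025 × 9.81 = 10.05525 kN/m³.
A = 2.2 × 2.77 = 6.094 m².
From F = γ·h_c·A, the centroid depth is h_c = 189/(10.05525 × 6.094) = 3.08437 m.
The centroid lies 2.77/2 = 1.385 m below the top edge, so the top edge sits at h_top = 3.08437 − 1.385 = 1.69937 m below the surface.

d_top ≈ 1.70 m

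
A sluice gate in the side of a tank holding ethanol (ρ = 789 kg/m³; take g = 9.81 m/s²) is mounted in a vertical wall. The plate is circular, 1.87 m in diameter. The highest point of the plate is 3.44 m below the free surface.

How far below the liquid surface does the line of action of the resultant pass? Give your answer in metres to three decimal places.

γ = ρg = 789 × 9.81 / 1000 = 7.74009 kN/m³.
The centroid is at the centre, 0.935 m below the top of the plate, so the centroid depth is h_c = 3.44 + 0.935 = 4.375 m.
A = π(0.935)² = 2.74646 m².
Resultant F = γ·h_c·A = 7.74009 × 4.375 × 2.74646 = 93.0031 kN.
I_c = πr⁴/4 = π × 0.935⁴/4 = 0.600256 m⁴.
Centre of pressure: y_p = y_c + I_c/(y_c·A) = 4.375 + 0.600256/(4.375 × 2.74646) = 4.375 + 0.0499557 = 4.42496 m along the plane.

h_p = 4.425 m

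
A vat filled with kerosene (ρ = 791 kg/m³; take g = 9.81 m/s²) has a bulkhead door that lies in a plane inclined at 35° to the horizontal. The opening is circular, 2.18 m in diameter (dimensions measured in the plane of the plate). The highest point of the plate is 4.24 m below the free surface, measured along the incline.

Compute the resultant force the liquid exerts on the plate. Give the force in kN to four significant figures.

F ≈ 88.55 kN

γ = ρg = 791 × 9.81 / 1000 = 7.75971 kN/m³.
Let θ = 35° be the plate's angle to the horizontal; measure y along the incline from where the plane meets the free surface. Vertical depth h = y·sinθ with sinθ = 0.573576.
The centroid is at the centre, 1.09 m below the top of the plate, so y_c = 4.24 + 1.09 = 5.33 m and h_c = 5.33 × 0.573576 = 3.05716 m.
A = π(1.09)² = 3.73253 m².
Resultant F = γ·h_c·A = 7.75971 × 3.05716 × 3.73253 = 88.5456 kN.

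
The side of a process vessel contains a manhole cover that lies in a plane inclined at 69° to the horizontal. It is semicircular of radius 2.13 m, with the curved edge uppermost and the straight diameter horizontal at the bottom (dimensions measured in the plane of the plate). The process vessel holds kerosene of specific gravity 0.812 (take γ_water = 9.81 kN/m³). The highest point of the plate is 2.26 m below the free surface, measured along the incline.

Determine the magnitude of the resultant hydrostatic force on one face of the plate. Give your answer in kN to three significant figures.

F ≈ 185 kN

γ = 0.812 × 9.81 = 7.96572 kN/m³.
Let θ = 69° be the plate's angle to the horizontal; measure y along the incline from where the plane meets the free surface. Vertical depth h = y·sinθ with sinθ = 0.933580.
The centroid lies 4r/(3π) = 0.904 m above the diameter, so r − 4r/(3π) = 2.13 − 0.904 = 1.226 m below the topmost point, so y_c = 2.26 + 1.226 = 3.486 m and h_c = 3.486 × 0.933580 = 3.25446 m.
A = πr²/2 = π × 2.13²/2 = 7.12655 m².
Resultant F = γ·h_c·A = 7.96572 × 3.25446 × 7.12655 = 184.75 kN.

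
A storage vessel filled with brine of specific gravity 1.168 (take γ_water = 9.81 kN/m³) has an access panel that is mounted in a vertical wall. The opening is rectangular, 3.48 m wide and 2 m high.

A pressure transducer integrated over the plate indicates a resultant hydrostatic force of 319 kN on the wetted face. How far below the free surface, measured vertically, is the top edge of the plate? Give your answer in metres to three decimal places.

γ = 1.168 × 9.81 = 11.45808 kN/m³.
A = 3.48 × 2 = 6.96 m².
From F = γ·h_c·A, the centroid depth is h_c = 319/(11.45808 × 6.96) = 4.00009 m.
The centroid lies 2/2 = 1 m below the top edge, so the top edge sits at h_top = 4.00009 − 1 = 3.00009 m below the surface.

d_top ≈ 3.000 m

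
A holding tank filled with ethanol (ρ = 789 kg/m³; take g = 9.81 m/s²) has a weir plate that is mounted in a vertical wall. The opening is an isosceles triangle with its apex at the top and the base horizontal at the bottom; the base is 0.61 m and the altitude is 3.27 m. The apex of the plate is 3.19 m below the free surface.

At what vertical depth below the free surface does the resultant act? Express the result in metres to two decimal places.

γ = ρg = 789 × 9.81 / 1000 = 7.74009 kN/m³.
With the apex up, the centroid sits 2h/3 = 2 × 3.27/3 = 2.18 m below the apex, so the centroid depth is h_c = 3.19 + 2.18 = 5.37 m.
A = ½ × 0.61 × 3.27 = 0.99735 m².
Resultant F = γ·h_c·A = 7.74009 × 5.37 × 0.99735 = 41.4541 kN.
I_c = b·h³/36 = 0.61 × 3.27³/36 = 0.592476 m⁴.
Centre of pressure: y_p = y_c + I_c/(y_c·A) = 5.37 + 0.592476/(5.37 × 0.99735) = 5.37 + 0.110624 = 5.48062 m along the plane.

h_p = 5.48 m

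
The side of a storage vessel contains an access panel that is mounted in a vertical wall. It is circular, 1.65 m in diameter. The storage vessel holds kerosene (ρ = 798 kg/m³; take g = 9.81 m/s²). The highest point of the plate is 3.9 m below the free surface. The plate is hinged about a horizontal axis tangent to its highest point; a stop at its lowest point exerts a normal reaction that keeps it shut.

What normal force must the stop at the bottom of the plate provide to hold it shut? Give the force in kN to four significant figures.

P ≈ 41.27 kN

γ = ρg = 798 × 9.81 / 1000 = 7.82838 kN/m³.
The centroid is at the centre, 0.825 m below the top of the plate, so the centroid depth is h_c = 3.9 + 0.825 = 4.725 m.
A = π(0.825)² = 2.13825 m².
Resultant F = γ·h_c·A = 7.82838 × 4.725 × 2.13825 = 79.0919 kN.
I_c = πr⁴/4 = π × 0.825⁴/4 = 0.363836 m⁴.
Centre of pressure: y_p = y_c + I_c/(y_c·A) = 4.725 + 0.363836/(4.725 × 2.13825) = 4.725 + 0.0360118 = 4.76101 m along the plane.
The resultant acts 0.825 + 0.0360118 = 0.861012 m (along the plate) below the hinge at the top edge, so the moment about the hinge is M = F × 0.861012 = 79.0919 × 0.861012 = 68.0991 kN·m.
A normal force at the bottom, 1.65 m from the hinge, must supply this moment: P = 68.0991/1.65 = 41.2722 kN.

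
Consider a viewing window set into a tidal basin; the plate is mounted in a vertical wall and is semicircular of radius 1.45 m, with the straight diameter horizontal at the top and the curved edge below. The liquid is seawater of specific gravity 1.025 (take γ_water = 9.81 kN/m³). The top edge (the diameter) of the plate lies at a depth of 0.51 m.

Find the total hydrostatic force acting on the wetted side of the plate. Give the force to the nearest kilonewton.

γ = 1.025 × 9.81 = 10.05525 kN/m³.
The centroid of a semicircle lies 4r/(3π) = 0.615399 m from the diameter, here below the top edge, so the centroid depth is h_c = 0.51 + 0.615399 = 1.1254 m.
A = πr²/2 = π × 1.45²/2 = 3.3026 m².
Resultant F = γ·h_c·A = 10.05525 × 1.1254 × 3.3026 = 37.3728 kN.

F ≈ 37 kN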